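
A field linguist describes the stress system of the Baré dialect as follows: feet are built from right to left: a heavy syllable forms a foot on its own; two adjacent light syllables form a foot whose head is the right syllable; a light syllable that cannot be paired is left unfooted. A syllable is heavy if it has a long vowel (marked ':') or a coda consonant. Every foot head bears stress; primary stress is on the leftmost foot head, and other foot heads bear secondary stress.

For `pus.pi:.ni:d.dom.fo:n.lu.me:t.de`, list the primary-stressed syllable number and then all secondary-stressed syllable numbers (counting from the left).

Weights: 1 pus H, 2 pi: H, 3 ni:d H, 4 dom H, 5 fo:n H, 6 lu L, 7 me:t H, 8 de L.
Parse right to left (heavy = foot alone; LL = one foot; stranded L unfooted): (ˈpus) (ˈpi:) (ˈni:d) (ˈdom) (ˈfo:n) lu (ˈme:t) de.
Foot heads: 1, 2, 3, 4, 5, 7.
Primary stress on the leftmost head = syllable 1.
Secondary stress on 2, 3, 4, 5, 7: ˈpus.ˌpi:.ˌni:d.ˌdom.ˌfo:n.lu.ˌme:t.de.

primary 1, secondary 2, 3, 4, 5, 7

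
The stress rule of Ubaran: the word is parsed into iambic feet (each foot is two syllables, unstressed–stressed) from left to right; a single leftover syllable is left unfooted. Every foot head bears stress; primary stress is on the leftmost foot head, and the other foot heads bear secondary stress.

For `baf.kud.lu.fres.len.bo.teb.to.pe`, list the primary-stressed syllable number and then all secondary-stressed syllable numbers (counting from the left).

primary 2, secondary 4, 6, 8

Parse left to right into iambic (σˈσ) feet: (baf.ˈkud) (lu.ˈfres) (len.ˈbo) (teb.ˈto) pe. Syllable 9 is left unfooted.
Foot heads (stressed positions): 2, 4, 6, 8.
End Rule Leftmost: primary stress on the leftmost head = syllable 2.
Secondary stress on 4, 6, 8: baf.ˈkud.lu.ˌfres.len.ˌbo.teb.ˌto.pe.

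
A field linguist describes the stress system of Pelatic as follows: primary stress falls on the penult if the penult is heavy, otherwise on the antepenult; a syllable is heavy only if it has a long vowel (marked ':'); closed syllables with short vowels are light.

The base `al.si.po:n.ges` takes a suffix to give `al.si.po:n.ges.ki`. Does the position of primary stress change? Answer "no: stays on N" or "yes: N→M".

no: stays on 3

Base `al.si.po:n.ges` (4 syllables):
  Weights: 2 si L, 3 po:n H, 4 ges L.
  The penult (syllable 3, po:n) is heavy, so it takes stress.
  → primary stress on syllable 3.
Suffixed `al.si.po:n.ges.ki` (5 syllables):
  Weights: 3 po:n H, 4 ges L, 5 ki L.
  The penult (syllable 4, ges) is light, so stress falls on the antepenult (syllable 3, po:n).
  → primary stress on syllable 3.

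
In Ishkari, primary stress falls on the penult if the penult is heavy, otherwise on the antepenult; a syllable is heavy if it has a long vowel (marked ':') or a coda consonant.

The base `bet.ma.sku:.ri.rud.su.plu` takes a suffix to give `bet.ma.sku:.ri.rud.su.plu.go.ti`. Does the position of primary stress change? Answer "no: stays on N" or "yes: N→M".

Base `bet.ma.sku:.ri.rud.su.plu` (7 syllables):
  Weights: 5 rud H, 6 su L, 7 plu L.
  The penult (syllable 6, su) is light, so stress falls on the antepenult (syllable 5, rud).
  → primary stress on syllable 5.
Suffixed `bet.ma.sku:.ri.rud.su.plu.go.ti` (9 syllables):
  Weights: 7 plu L, 8 go L, 9 ti L.
  The penult (syllable 8, go) is light, so stress falls on the antepenult (syllable 7, plu).
  → primary stress on syllable 7.

yes: 5→7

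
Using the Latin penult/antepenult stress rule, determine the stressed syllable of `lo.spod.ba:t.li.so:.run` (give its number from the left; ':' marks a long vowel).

5

Classical Latin: stress the penult if heavy (long vowel or closed), else the antepenult.
Weights: 4 li L, 5 so: H, 6 run H.
The penult (syllable 5, so:) is heavy, so it takes stress.
Stress on syllable 5: lo.spod.ba:t.li.ˈso:.run.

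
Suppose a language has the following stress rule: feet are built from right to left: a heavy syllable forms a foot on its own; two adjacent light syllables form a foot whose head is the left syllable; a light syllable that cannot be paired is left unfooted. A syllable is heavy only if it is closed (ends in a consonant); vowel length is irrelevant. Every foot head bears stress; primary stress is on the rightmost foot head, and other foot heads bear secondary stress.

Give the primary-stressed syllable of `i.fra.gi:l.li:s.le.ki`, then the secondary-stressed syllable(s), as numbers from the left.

primary 5, secondary 1, 3, 4

Weights: 1 i L, 2 fra L, 3 gi:l H, 4 li:s H, 5 le L, 6 ki L.
Parse right to left (heavy = foot alone; LL = one foot; stranded L unfooted): (ˈi.fra) (ˈgi:l) (ˈli:s) (ˈle.ki).
Foot heads: 1, 3, 4, 5.
Primary stress on the rightmost head = syllable 5.
Secondary stress on 1, 3, 4: ˌi.fra.ˌgi:l.ˌli:s.ˈle.ki.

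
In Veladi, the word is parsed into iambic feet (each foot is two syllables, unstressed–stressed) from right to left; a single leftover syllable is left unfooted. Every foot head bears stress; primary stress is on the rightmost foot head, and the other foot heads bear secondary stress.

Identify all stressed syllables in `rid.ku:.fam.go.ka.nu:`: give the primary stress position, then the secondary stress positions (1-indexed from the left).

primary 6, secondary 2, 4

Parse right to left into iambic (σˈσ) feet: (rid.ˈku:) (fam.ˈgo) (ka.ˈnu:).
Foot heads (stressed positions): 2, 4, 6.
End Rule Rightmost: primary stress on the rightmost head = syllable 6.
Secondary stress on 2, 4: rid.ˌku:.fam.ˌgo.ka.ˈnu:.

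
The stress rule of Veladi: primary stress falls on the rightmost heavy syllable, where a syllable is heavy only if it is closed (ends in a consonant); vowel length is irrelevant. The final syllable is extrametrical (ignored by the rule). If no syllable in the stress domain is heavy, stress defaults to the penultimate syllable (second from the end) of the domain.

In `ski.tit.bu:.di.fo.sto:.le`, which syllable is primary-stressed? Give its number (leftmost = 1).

The final syllable (7, le) is extrametrical; the stress domain is syllables 1–6.
Weights: 1 ski L, 2 tit H, 3 bu: L, 4 di L, 5 fo L, 6 sto: L.
Heavy syllables in the domain: 2. The rightmost is syllable 2 (tit).
Primary stress: syllable 2 → ski.ˈtit.bu:.di.fo.sto:.le.

2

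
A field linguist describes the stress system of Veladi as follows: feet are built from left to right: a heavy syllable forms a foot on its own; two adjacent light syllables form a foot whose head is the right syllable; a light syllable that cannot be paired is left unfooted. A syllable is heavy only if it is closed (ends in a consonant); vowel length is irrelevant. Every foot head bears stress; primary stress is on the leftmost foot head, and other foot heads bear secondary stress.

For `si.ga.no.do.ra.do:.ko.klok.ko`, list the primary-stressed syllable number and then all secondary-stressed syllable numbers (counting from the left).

Weights: 1 si L, 2 ga L, 3 no L, 4 do L, 5 ra L, 6 do: L, 7 ko L, 8 klok H, 9 ko L.
Parse left to right (heavy = foot alone; LL = one foot; stranded L unfooted): (si.ˈga) (no.ˈdo) (ra.ˈdo:) ko (ˈklok) ko.
Foot heads: 2, 4, 6, 8.
Primary stress on the leftmost head = syllable 2.
Secondary stress on 4, 6, 8: si.ˈga.no.ˌdo.ra.ˌdo:.ko.ˌklok.ko.

primary 2, secondary 4, 6, 8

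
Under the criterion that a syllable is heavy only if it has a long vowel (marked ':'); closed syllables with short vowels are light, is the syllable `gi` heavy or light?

`gi`: short vowel, open (no coda). Short vowel → light.

light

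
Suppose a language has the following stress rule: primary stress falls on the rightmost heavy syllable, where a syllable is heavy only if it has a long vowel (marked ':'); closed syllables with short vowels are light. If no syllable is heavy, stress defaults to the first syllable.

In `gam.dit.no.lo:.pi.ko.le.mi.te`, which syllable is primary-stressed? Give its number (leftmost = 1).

Weights: 1 gam L, 2 dit L, 3 no L, 4 lo: H, 5 pi L, 6 ko L, 7 le L, 8 mi L, 9 te L.
Heavy syllables in the domain: 4. The rightmost is syllable 4 (lo:).
Primary stress: syllable 4 → gam.dit.no.ˈlo:.pi.ko.le.mi.te.

4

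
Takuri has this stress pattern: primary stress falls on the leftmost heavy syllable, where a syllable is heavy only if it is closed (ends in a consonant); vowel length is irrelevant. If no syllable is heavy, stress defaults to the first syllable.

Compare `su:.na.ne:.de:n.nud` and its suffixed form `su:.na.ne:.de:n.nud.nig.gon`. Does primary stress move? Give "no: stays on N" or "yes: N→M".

no: stays on 4

Base `su:.na.ne:.de:n.nud` (5 syllables):
  Weights: 1 su: L, 2 na L, 3 ne: L, 4 de:n H, 5 nud H.
  Heavy syllables in the domain: 4, 5. The leftmost is syllable 4 (de:n).
  → primary stress on syllable 4.
Suffixed `su:.na.ne:.de:n.nud.nig.gon` (7 syllables):
  Weights: 1 su: L, 2 na L, 3 ne: L, 4 de:n H, 5 nud H, 6 nig H, 7 gon H.
  Heavy syllables in the domain: 4, 5, 6, 7. The leftmost is syllable 4 (de:n).
  → primary stress on syllable 4.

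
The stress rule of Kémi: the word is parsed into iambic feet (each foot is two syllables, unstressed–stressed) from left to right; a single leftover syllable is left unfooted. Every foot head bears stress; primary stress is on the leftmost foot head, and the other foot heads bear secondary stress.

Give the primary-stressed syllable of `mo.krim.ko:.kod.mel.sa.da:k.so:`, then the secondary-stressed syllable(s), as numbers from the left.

Parse left to right into iambic (σˈσ) feet: (mo.ˈkrim) (ko:.ˈkod) (mel.ˈsa) (da:k.ˈso:).
Foot heads (stressed positions): 2, 4, 6, 8.
End Rule Leftmost: primary stress on the leftmost head = syllable 2.
Secondary stress on 4, 6, 8: mo.ˈkrim.ko:.ˌkod.mel.ˌsa.da:k.ˌso:.

primary 2, secondary 4, 6, 8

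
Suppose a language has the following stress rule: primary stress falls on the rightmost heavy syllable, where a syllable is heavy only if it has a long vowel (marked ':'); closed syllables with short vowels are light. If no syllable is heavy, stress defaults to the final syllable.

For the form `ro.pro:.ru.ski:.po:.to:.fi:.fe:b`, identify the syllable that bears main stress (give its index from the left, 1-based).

Weights: 1 ro L, 2 pro: H, 3 ru L, 4 ski: H, 5 po: H, 6 to: H, 7 fi: H, 8 fe:b H.
Heavy syllables in the domain: 2, 4, 5, 6, 7, 8. The rightmost is syllable 8 (fe:b).
Primary stress: syllable 8 → ro.pro:.ru.ski:.po:.to:.fi:.ˈfe:b.

8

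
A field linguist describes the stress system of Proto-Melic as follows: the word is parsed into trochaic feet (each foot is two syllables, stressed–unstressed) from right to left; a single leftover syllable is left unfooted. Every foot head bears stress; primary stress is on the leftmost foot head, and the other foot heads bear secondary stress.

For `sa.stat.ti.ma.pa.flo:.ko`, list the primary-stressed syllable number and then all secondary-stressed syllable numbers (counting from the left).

primary 2, secondary 4, 6

Parse right to left into trochaic (ˈσσ) feet: sa (ˈstat.ti) (ˈma.pa) (ˈflo:.ko). Syllable 1 is left unfooted.
Foot heads (stressed positions): 2, 4, 6.
End Rule Leftmost: primary stress on the leftmost head = syllable 2.
Secondary stress on 4, 6: sa.ˈstat.ti.ˌma.pa.ˌflo:.ko.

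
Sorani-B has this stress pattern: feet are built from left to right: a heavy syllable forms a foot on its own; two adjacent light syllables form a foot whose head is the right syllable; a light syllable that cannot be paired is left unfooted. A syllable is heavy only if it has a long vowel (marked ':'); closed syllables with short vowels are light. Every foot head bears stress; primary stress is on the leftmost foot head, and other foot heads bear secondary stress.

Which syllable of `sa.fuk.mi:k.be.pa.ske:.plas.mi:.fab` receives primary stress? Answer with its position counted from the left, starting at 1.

2

Weights: 1 sa L, 2 fuk L, 3 mi:k H, 4 be L, 5 pa L, 6 ske: H, 7 plas L, 8 mi: H, 9 fab L.
Parse left to right (heavy = foot alone; LL = one foot; stranded L unfooted): (sa.ˈfuk) (ˈmi:k) (be.ˈpa) (ˈske:) plas (ˈmi:) fab.
Foot heads: 2, 3, 5, 6, 8.
Primary stress on the leftmost head = syllable 2.
Primary stress: syllable 2 → sa.ˈfuk.mi:k.be.pa.ske:.plas.mi:.fab.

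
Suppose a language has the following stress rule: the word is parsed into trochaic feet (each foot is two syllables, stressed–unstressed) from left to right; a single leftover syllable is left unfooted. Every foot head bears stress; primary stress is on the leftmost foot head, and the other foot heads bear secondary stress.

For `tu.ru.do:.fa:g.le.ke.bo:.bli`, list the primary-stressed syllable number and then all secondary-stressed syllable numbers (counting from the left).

primary 1, secondary 3, 5, 7

Parse left to right into trochaic (ˈσσ) feet: (ˈtu.ru) (ˈdo:.fa:g) (ˈle.ke) (ˈbo:.bli).
Foot heads (stressed positions): 1, 3, 5, 7.
End Rule Leftmost: primary stress on the leftmost head = syllable 1.
Secondary stress on 3, 5, 7: ˈtu.ru.ˌdo:.fa:g.ˌle.ke.ˌbo:.bli.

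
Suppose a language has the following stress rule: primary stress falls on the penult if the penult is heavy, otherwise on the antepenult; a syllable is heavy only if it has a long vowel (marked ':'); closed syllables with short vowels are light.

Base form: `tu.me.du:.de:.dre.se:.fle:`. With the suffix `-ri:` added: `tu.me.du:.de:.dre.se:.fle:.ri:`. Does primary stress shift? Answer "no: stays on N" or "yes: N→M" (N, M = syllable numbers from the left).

Base `tu.me.du:.de:.dre.se:.fle:` (7 syllables):
  Weights: 5 dre L, 6 se: H, 7 fle: H.
  The penult (syllable 6, se:) is heavy, so it takes stress.
  → primary stress on syllable 6.
Suffixed `tu.me.du:.de:.dre.se:.fle:.ri:` (8 syllables):
  Weights: 6 se: H, 7 fle: H, 8 ri: H.
  The penult (syllable 7, fle:) is heavy, so it takes stress.
  → primary stress on syllable 7.

yes: 6→7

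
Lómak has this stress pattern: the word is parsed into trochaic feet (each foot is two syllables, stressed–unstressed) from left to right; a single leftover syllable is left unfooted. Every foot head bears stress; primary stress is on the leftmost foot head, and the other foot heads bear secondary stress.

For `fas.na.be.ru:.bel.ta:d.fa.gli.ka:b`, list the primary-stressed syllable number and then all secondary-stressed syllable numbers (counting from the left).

primary 1, secondary 3, 5, 7

Parse left to right into trochaic (ˈσσ) feet: (ˈfas.na) (ˈbe.ru:) (ˈbel.ta:d) (ˈfa.gli) ka:b. Syllable 9 is left unfooted.
Foot heads (stressed positions): 1, 3, 5, 7.
End Rule Leftmost: primary stress on the leftmost head = syllable 1.
Secondary stress on 3, 5, 7: ˈfas.na.ˌbe.ru:.ˌbel.ta:d.ˌfa.gli.ka:b.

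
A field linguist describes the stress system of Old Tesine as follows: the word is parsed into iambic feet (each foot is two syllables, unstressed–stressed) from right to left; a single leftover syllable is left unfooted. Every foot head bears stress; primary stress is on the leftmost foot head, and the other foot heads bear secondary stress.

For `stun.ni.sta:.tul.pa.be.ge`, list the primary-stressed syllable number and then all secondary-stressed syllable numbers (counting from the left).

Parse right to left into iambic (σˈσ) feet: stun (ni.ˈsta:) (tul.ˈpa) (be.ˈge). Syllable 1 is left unfooted.
Foot heads (stressed positions): 3, 5, 7.
End Rule Leftmost: primary stress on the leftmost head = syllable 3.
Secondary stress on 5, 7: stun.ni.ˈsta:.tul.ˌpa.be.ˌge.

primary 3, secondary 5, 7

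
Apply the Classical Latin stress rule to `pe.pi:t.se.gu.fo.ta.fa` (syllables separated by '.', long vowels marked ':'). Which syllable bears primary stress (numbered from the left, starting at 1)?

Classical Latin: stress the penult if heavy (long vowel or closed), else the antepenult.
Weights: 5 fo L, 6 ta L, 7 fa L.
The penult (syllable 6, ta) is light, so stress falls on the antepenult (syllable 5, fo).
Stress on syllable 5: pe.pi:t.se.gu.ˈfo.ta.fa.

5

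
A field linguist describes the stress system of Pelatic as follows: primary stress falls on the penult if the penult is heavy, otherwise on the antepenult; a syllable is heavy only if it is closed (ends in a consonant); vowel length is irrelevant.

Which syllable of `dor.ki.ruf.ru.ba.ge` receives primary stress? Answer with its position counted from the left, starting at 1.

Weights: 4 ru L, 5 ba L, 6 ge L.
The penult (syllable 5, ba) is light, so stress falls on the antepenult (syllable 4, ru).
Primary stress: syllable 4 → dor.ki.ruf.ˈru.ba.ge.

4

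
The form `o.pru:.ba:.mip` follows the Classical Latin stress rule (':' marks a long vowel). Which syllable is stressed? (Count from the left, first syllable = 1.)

Classical Latin: stress the penult if heavy (long vowel or closed), else the antepenult.
Weights: 2 pru: H, 3 ba: H, 4 mip H.
The penult (syllable 3, ba:) is heavy, so it takes stress.
Stress on syllable 3: o.pru:.ˈba:.mip.

3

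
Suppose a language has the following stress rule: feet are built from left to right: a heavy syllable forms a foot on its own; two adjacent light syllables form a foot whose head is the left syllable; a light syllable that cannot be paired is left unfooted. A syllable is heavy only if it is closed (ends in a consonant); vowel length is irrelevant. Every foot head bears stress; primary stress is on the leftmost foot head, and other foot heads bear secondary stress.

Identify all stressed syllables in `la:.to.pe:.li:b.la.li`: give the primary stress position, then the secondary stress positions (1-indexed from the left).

Weights: 1 la: L, 2 to L, 3 pe: L, 4 li:b H, 5 la L, 6 li L.
Parse left to right (heavy = foot alone; LL = one foot; stranded L unfooted): (ˈla:.to) pe: (ˈli:b) (ˈla.li).
Foot heads: 1, 4, 5.
Primary stress on the leftmost head = syllable 1.
Secondary stress on 4, 5: ˈla:.to.pe:.ˌli:b.ˌla.li.

primary 1, secondary 4, 5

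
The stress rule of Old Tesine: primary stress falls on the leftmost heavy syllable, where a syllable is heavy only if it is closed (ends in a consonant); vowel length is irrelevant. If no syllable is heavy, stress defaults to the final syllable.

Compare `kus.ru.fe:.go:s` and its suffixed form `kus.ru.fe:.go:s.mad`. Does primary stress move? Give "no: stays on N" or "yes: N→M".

no: stays on 1

Base `kus.ru.fe:.go:s` (4 syllables):
  Weights: 1 kus H, 2 ru L, 3 fe: L, 4 go:s H.
  Heavy syllables in the domain: 1, 4. The leftmost is syllable 1 (kus).
  → primary stress on syllable 1.
Suffixed `kus.ru.fe:.go:s.mad` (5 syllables):
  Weights: 1 kus H, 2 ru L, 3 fe: L, 4 go:s H, 5 mad H.
  Heavy syllables in the domain: 1, 4, 5. The leftmost is syllable 1 (kus).
  → primary stress on syllable 1.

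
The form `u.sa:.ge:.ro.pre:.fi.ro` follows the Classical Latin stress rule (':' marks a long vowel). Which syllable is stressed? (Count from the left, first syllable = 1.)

Classical Latin: stress the penult if heavy (long vowel or closed), else the antepenult.
Weights: 5 pre: H, 6 fi L, 7 ro L.
The penult (syllable 6, fi) is light, so stress falls on the antepenult (syllable 5, pre:).
Stress on syllable 5: u.sa:.ge:.ro.ˈpre:.fi.ro.

5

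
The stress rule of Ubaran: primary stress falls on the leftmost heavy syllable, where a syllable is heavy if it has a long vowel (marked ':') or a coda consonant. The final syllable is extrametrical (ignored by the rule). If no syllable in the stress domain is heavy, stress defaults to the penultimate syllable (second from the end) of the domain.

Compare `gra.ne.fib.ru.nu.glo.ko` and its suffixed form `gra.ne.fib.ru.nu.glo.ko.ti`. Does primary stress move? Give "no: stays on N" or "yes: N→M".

no: stays on 3

Base `gra.ne.fib.ru.nu.glo.ko` (7 syllables):
  The final syllable (7, ko) is extrametrical; the stress domain is syllables 1–6.
  Weights: 1 gra L, 2 ne L, 3 fib H, 4 ru L, 5 nu L, 6 glo L.
  Heavy syllables in the domain: 3. The leftmost is syllable 3 (fib).
  → primary stress on syllable 3.
Suffixed `gra.ne.fib.ru.nu.glo.ko.ti` (8 syllables):
  The final syllable (8, ti) is extrametrical; the stress domain is syllables 1–7.
  Weights: 1 gra L, 2 ne L, 3 fib H, 4 ru L, 5 nu L, 6 glo L, 7 ko L.
  Heavy syllables in the domain: 3. The leftmost is syllable 3 (fib).
  → primary stress on syllable 3.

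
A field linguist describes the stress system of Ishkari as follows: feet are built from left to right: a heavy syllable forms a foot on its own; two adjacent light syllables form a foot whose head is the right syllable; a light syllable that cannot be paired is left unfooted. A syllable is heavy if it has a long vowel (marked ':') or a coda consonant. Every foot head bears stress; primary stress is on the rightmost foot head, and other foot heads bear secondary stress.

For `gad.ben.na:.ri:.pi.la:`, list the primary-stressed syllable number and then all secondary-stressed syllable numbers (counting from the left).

primary 6, secondary 1, 2, 3, 4

Weights: 1 gad H, 2 ben H, 3 na: H, 4 ri: H, 5 pi L, 6 la: H.
Parse left to right (heavy = foot alone; LL = one foot; stranded L unfooted): (ˈgad) (ˈben) (ˈna:) (ˈri:) pi (ˈla:).
Foot heads: 1, 2, 3, 4, 6.
Primary stress on the rightmost head = syllable 6.
Secondary stress on 1, 2, 3, 4: ˌgad.ˌben.ˌna:.ˌri:.pi.ˈla:.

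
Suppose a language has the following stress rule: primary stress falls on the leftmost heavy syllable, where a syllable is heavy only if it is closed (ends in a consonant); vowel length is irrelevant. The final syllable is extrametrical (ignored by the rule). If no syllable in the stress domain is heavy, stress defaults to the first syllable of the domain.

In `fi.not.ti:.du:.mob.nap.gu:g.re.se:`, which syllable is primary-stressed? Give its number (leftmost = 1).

2

The final syllable (9, se:) is extrametrical; the stress domain is syllables 1–8.
Weights: 1 fi L, 2 not H, 3 ti: L, 4 du: L, 5 mob H, 6 nap H, 7 gu:g H, 8 re L.
Heavy syllables in the domain: 2, 5, 6, 7. The leftmost is syllable 2 (not).
Primary stress: syllable 2 → fi.ˈnot.ti:.du:.mob.nap.gu:g.re.se:.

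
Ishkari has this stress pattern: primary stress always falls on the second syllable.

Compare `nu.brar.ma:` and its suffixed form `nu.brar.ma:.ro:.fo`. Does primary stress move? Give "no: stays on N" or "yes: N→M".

Base `nu.brar.ma:` (3 syllables):
  The word has 3 syllables; the second syllable is syllable 2 (brar).
  → primary stress on syllable 2.
Suffixed `nu.brar.ma:.ro:.fo` (5 syllables):
  The word has 5 syllables; the second syllable is syllable 2 (brar).
  → primary stress on syllable 2.

no: stays on 2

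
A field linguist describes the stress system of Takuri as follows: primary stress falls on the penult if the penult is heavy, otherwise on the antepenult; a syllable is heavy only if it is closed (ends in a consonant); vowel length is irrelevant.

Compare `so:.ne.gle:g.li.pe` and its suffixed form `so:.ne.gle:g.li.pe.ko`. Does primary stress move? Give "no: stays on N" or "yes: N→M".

Base `so:.ne.gle:g.li.pe` (5 syllables):
  Weights: 3 gle:g H, 4 li L, 5 pe L.
  The penult (syllable 4, li) is light, so stress falls on the antepenult (syllable 3, gle:g).
  → primary stress on syllable 3.
Suffixed `so:.ne.gle:g.li.pe.ko` (6 syllables):
  Weights: 4 li L, 5 pe L, 6 ko L.
  The penult (syllable 5, pe) is light, so stress falls on the antepenult (syllable 4, li).
  → primary stress on syllable 4.

yes: 3→4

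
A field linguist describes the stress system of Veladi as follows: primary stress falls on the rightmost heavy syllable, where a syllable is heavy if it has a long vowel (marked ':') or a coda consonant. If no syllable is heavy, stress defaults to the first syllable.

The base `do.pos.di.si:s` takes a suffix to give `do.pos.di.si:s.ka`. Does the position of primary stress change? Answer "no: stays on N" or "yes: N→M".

no: stays on 4

Base `do.pos.di.si:s` (4 syllables):
  Weights: 1 do L, 2 pos H, 3 di L, 4 si:s H.
  Heavy syllables in the domain: 2, 4. The rightmost is syllable 4 (si:s).
  → primary stress on syllable 4.
Suffixed `do.pos.di.si:s.ka` (5 syllables):
  Weights: 1 do L, 2 pos H, 3 di L, 4 si:s H, 5 ka L.
  Heavy syllables in the domain: 2, 4. The rightmost is syllable 4 (si:s).
  → primary stress on syllable 4.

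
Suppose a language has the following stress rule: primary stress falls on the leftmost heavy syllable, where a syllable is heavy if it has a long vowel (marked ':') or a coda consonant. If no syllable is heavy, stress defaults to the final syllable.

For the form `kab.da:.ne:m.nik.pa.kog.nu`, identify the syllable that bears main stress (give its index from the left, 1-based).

1

Weights: 1 kab H, 2 da: H, 3 ne:m H, 4 nik H, 5 pa L, 6 kog H, 7 nu L.
Heavy syllables in the domain: 1, 2, 3, 4, 6. The leftmost is syllable 1 (kab).
Primary stress: syllable 1 → ˈkab.da:.ne:m.nik.pa.kog.nu.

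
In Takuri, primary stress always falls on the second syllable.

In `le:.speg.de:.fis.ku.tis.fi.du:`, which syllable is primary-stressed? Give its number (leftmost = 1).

2

The word has 8 syllables; the second syllable is syllable 2 (speg).
Primary stress: syllable 2 → le:.ˈspeg.de:.fis.ku.tis.fi.du:.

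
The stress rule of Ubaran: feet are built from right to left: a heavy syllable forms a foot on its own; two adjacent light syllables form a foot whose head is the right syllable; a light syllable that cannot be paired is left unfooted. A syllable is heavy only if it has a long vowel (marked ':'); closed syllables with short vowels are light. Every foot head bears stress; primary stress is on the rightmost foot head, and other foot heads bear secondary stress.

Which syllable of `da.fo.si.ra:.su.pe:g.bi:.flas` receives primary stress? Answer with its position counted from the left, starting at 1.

7

Weights: 1 da L, 2 fo L, 3 si L, 4 ra: H, 5 su L, 6 pe:g H, 7 bi: H, 8 flas L.
Parse right to left (heavy = foot alone; LL = one foot; stranded L unfooted): da (fo.ˈsi) (ˈra:) su (ˈpe:g) (ˈbi:) flas.
Foot heads: 3, 4, 6, 7.
Primary stress on the rightmost head = syllable 7.
Primary stress: syllable 7 → da.fo.si.ra:.su.pe:g.ˈbi:.flas.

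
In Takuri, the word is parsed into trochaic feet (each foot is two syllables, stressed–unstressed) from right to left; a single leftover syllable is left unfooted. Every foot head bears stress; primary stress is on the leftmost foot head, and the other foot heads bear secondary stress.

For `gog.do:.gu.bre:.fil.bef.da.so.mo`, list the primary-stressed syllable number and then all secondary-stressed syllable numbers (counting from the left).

Parse right to left into trochaic (ˈσσ) feet: gog (ˈdo:.gu) (ˈbre:.fil) (ˈbef.da) (ˈso.mo). Syllable 1 is left unfooted.
Foot heads (stressed positions): 2, 4, 6, 8.
End Rule Leftmost: primary stress on the leftmost head = syllable 2.
Secondary stress on 4, 6, 8: gog.ˈdo:.gu.ˌbre:.fil.ˌbef.da.ˌso.mo.

primary 2, secondary 4, 6, 8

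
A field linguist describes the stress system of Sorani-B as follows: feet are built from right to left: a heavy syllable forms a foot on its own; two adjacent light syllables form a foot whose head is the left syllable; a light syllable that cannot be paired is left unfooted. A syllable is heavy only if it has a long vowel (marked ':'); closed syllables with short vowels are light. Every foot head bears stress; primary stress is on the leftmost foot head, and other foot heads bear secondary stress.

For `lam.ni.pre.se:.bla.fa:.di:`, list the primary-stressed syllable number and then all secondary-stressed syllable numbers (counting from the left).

primary 2, secondary 4, 6, 7

Weights: 1 lam L, 2 ni L, 3 pre L, 4 se: H, 5 bla L, 6 fa: H, 7 di: H.
Parse right to left (heavy = foot alone; LL = one foot; stranded L unfooted): lam (ˈni.pre) (ˈse:) bla (ˈfa:) (ˈdi:).
Foot heads: 2, 4, 6, 7.
Primary stress on the leftmost head = syllable 2.
Secondary stress on 4, 6, 7: lam.ˈni.pre.ˌse:.bla.ˌfa:.ˌdi:.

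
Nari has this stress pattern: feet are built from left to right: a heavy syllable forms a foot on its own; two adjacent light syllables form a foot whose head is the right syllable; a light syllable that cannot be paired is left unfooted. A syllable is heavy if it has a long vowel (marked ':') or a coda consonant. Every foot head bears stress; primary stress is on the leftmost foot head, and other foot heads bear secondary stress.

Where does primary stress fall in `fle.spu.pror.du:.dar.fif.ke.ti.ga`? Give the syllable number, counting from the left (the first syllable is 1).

Weights: 1 fle L, 2 spu L, 3 pror H, 4 du: H, 5 dar H, 6 fif H, 7 ke L, 8 ti L, 9 ga L.
Parse left to right (heavy = foot alone; LL = one foot; stranded L unfooted): (fle.ˈspu) (ˈpror) (ˈdu:) (ˈdar) (ˈfif) (ke.ˈti) ga.
Foot heads: 2, 3, 4, 5, 6, 8.
Primary stress on the leftmost head = syllable 2.
Primary stress: syllable 2 → fle.ˈspu.pror.du:.dar.fif.ke.ti.ga.

2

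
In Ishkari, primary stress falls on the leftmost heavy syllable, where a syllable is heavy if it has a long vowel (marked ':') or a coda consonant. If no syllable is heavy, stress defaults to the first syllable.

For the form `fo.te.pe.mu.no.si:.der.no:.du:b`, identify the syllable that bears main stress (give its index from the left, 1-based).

Weights: 1 fo L, 2 te L, 3 pe L, 4 mu L, 5 no L, 6 si: H, 7 der H, 8 no: H, 9 du:b H.
Heavy syllables in the domain: 6, 7, 8, 9. The leftmost is syllable 6 (si:).
Primary stress: syllable 6 → fo.te.pe.mu.no.ˈsi:.der.no:.du:b.

6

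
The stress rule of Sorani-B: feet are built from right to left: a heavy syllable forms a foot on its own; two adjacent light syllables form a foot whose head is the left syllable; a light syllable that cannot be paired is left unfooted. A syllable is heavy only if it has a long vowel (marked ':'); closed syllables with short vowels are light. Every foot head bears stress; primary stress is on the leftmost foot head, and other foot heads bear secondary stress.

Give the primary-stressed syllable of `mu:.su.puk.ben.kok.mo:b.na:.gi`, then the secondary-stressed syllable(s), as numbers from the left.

primary 1, secondary 2, 4, 6, 7

Weights: 1 mu: H, 2 su L, 3 puk L, 4 ben L, 5 kok L, 6 mo:b H, 7 na: H, 8 gi L.
Parse right to left (heavy = foot alone; LL = one foot; stranded L unfooted): (ˈmu:) (ˈsu.puk) (ˈben.kok) (ˈmo:b) (ˈna:) gi.
Foot heads: 1, 2, 4, 6, 7.
Primary stress on the leftmost head = syllable 1.
Secondary stress on 2, 4, 6, 7: ˈmu:.ˌsu.puk.ˌben.kok.ˌmo:b.ˌna:.gi.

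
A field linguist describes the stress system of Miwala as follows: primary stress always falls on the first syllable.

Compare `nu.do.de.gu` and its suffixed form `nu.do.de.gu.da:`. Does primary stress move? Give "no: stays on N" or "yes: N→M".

no: stays on 1

Base `nu.do.de.gu` (4 syllables):
  The word has 4 syllables; the first syllable is syllable 1 (nu).
  → primary stress on syllable 1.
Suffixed `nu.do.de.gu.da:` (5 syllables):
  The word has 5 syllables; the first syllable is syllable 1 (nu).
  → primary stress on syllable 1.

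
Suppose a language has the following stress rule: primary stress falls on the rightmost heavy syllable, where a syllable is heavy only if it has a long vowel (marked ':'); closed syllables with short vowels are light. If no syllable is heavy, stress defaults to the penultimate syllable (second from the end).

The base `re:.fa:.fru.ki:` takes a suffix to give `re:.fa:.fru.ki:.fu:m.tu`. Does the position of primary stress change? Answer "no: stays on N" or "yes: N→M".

Base `re:.fa:.fru.ki:` (4 syllables):
  Weights: 1 re: H, 2 fa: H, 3 fru L, 4 ki: H.
  Heavy syllables in the domain: 1, 2, 4. The rightmost is syllable 4 (ki:).
  → primary stress on syllable 4.
Suffixed `re:.fa:.fru.ki:.fu:m.tu` (6 syllables):
  Weights: 1 re: H, 2 fa: H, 3 fru L, 4 ki: H, 5 fu:m H, 6 tu L.
  Heavy syllables in the domain: 1, 2, 4, 5. The rightmost is syllable 5 (fu:m).
  → primary stress on syllable 5.

yes: 4→5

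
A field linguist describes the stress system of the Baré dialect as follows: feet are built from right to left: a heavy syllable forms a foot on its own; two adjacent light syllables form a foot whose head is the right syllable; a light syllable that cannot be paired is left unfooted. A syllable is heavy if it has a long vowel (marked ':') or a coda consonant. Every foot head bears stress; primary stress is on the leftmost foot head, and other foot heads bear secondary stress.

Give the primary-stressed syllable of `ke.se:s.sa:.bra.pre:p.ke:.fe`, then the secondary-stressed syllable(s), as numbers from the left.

Weights: 1 ke L, 2 se:s H, 3 sa: H, 4 bra L, 5 pre:p H, 6 ke: H, 7 fe L.
Parse right to left (heavy = foot alone; LL = one foot; stranded L unfooted): ke (ˈse:s) (ˈsa:) bra (ˈpre:p) (ˈke:) fe.
Foot heads: 2, 3, 5, 6.
Primary stress on the leftmost head = syllable 2.
Secondary stress on 3, 5, 6: ke.ˈse:s.ˌsa:.bra.ˌpre:p.ˌke:.fe.

primary 2, secondary 3, 5, 6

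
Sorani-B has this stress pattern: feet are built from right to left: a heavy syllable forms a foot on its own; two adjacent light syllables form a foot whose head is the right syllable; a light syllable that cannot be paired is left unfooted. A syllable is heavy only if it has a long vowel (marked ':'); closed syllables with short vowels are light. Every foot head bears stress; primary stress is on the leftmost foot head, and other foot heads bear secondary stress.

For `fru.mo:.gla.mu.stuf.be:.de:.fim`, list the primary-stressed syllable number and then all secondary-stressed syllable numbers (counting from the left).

Weights: 1 fru L, 2 mo: H, 3 gla L, 4 mu L, 5 stuf L, 6 be: H, 7 de: H, 8 fim L.
Parse right to left (heavy = foot alone; LL = one foot; stranded L unfooted): fru (ˈmo:) gla (mu.ˈstuf) (ˈbe:) (ˈde:) fim.
Foot heads: 2, 5, 6, 7.
Primary stress on the leftmost head = syllable 2.
Secondary stress on 5, 6, 7: fru.ˈmo:.gla.mu.ˌstuf.ˌbe:.ˌde:.fim.

primary 2, secondary 5, 6, 7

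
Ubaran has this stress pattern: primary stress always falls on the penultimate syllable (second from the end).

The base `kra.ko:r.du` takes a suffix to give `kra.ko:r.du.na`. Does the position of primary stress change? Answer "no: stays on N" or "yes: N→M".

yes: 2→3

Base `kra.ko:r.du` (3 syllables):
  The word has 3 syllables; the penultimate syllable (second from the end) is syllable 2 (ko:r).
  → primary stress on syllable 2.
Suffixed `kra.ko:r.du.na` (4 syllables):
  The word has 4 syllables; the penultimate syllable (second from the end) is syllable 3 (du).
  → primary stress on syllable 3.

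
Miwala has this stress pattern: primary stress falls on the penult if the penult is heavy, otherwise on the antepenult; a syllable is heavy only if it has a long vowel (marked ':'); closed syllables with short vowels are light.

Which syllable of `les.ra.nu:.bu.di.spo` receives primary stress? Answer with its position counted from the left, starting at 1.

4

Weights: 4 bu L, 5 di L, 6 spo L.
The penult (syllable 5, di) is light, so stress falls on the antepenult (syllable 4, bu).
Primary stress: syllable 4 → les.ra.nu:.ˈbu.di.spo.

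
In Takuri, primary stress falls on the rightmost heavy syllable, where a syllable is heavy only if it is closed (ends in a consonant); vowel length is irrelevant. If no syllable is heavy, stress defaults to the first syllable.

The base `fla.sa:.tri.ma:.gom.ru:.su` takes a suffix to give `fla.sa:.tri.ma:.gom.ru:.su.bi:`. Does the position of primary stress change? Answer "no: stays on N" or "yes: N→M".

Base `fla.sa:.tri.ma:.gom.ru:.su` (7 syllables):
  Weights: 1 fla L, 2 sa: L, 3 tri L, 4 ma: L, 5 gom H, 6 ru: L, 7 su L.
  Heavy syllables in the domain: 5. The rightmost is syllable 5 (gom).
  → primary stress on syllable 5.
Suffixed `fla.sa:.tri.ma:.gom.ru:.su.bi:` (8 syllables):
  Weights: 1 fla L, 2 sa: L, 3 tri L, 4 ma: L, 5 gom H, 6 ru: L, 7 su L, 8 bi: L.
  Heavy syllables in the domain: 5. The rightmost is syllable 5 (gom).
  → primary stress on syllable 5.

no: stays on 5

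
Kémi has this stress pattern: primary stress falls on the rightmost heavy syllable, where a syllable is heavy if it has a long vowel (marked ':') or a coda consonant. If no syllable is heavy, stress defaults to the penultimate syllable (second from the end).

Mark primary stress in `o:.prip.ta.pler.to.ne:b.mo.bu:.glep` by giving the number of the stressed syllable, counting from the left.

9

Weights: 1 o: H, 2 prip H, 3 ta L, 4 pler H, 5 to L, 6 ne:b H, 7 mo L, 8 bu: H, 9 glep H.
Heavy syllables in the domain: 1, 2, 4, 6, 8, 9. The rightmost is syllable 9 (glep).
Primary stress: syllable 9 → o:.prip.ta.pler.to.ne:b.mo.bu:.ˈglep.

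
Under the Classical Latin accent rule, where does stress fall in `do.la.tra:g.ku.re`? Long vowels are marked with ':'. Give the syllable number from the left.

3

Classical Latin: stress the penult if heavy (long vowel or closed), else the antepenult.
Weights: 3 tra:g H, 4 ku L, 5 re L.
The penult (syllable 4, ku) is light, so stress falls on the antepenult (syllable 3, tra:g).
Stress on syllable 3: do.la.ˈtra:g.ku.re.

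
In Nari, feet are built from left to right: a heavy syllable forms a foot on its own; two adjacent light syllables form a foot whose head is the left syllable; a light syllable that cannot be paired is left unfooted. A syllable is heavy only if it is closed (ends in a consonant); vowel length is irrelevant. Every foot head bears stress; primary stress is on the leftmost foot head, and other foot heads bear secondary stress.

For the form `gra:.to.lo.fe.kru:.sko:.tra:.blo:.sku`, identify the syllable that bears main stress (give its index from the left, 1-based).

Weights: 1 gra: L, 2 to L, 3 lo L, 4 fe L, 5 kru: L, 6 sko: L, 7 tra: L, 8 blo: L, 9 sku L.
Parse left to right (heavy = foot alone; LL = one foot; stranded L unfooted): (ˈgra:.to) (ˈlo.fe) (ˈkru:.sko:) (ˈtra:.blo:) sku.
Foot heads: 1, 3, 5, 7.
Primary stress on the leftmost head = syllable 1.
Primary stress: syllable 1 → ˈgra:.to.lo.fe.kru:.sko:.tra:.blo:.sku.

1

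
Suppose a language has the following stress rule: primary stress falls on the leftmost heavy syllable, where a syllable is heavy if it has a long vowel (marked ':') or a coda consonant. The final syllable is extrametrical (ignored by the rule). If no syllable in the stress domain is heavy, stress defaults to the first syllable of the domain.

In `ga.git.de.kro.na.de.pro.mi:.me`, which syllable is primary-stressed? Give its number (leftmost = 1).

2

The final syllable (9, me) is extrametrical; the stress domain is syllables 1–8.
Weights: 1 ga L, 2 git H, 3 de L, 4 kro L, 5 na L, 6 de L, 7 pro L, 8 mi: H.
Heavy syllables in the domain: 2, 8. The leftmost is syllable 2 (git).
Primary stress: syllable 2 → ga.ˈgit.de.kro.na.de.pro.mi:.me.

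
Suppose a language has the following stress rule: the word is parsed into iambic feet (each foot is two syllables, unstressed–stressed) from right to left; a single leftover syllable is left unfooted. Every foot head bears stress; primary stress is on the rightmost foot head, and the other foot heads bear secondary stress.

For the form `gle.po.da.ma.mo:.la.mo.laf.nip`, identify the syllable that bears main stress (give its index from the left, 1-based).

Parse right to left into iambic (σˈσ) feet: gle (po.ˈda) (ma.ˈmo:) (la.ˈmo) (laf.ˈnip). Syllable 1 is left unfooted.
Foot heads (stressed positions): 3, 5, 7, 9.
End Rule Rightmost: primary stress on the rightmost head = syllable 9.
Primary stress: syllable 9 → gle.po.da.ma.mo:.la.mo.laf.ˈnip.

9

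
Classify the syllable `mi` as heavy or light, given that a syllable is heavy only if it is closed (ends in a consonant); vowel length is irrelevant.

`mi`: short vowel, open (no coda). Open (no coda) → light.

light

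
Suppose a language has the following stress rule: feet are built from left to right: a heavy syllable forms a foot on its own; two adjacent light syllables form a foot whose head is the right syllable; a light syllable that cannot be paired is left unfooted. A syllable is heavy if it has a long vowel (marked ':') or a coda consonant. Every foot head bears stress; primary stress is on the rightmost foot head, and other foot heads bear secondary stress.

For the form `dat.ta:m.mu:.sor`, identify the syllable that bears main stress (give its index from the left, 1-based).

Weights: 1 dat H, 2 ta:m H, 3 mu: H, 4 sor H.
Parse left to right (heavy = foot alone; LL = one foot; stranded L unfooted): (ˈdat) (ˈta:m) (ˈmu:) (ˈsor).
Foot heads: 1, 2, 3, 4.
Primary stress on the rightmost head = syllable 4.
Primary stress: syllable 4 → dat.ta:m.mu:.ˈsor.

4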